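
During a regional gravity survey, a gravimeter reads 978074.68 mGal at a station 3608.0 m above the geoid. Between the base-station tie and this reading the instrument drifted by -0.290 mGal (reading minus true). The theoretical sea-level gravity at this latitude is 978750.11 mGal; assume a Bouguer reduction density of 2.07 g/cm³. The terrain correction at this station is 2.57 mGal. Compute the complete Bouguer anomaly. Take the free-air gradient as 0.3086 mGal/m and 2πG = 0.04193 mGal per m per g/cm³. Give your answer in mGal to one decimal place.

127.7

Drift-corrected reading = 978074.68 − (-0.290) = 978074.970 mGal
Free-air correction = 0.3086 × 3608.0 = 1113.43 mGal
Free-air anomaly = 978074.970 − 978750.11 + (1113.43) = 438.290 mGal
Bouguer slab correction = 0.04193 × 2.07 × 3608.0 = 313.16 mGal
Simple Bouguer anomaly = 438.290 − (313.16) = 125.130 mGal
Complete Bouguer anomaly = 125.130 + 2.57 = 127.700 mGal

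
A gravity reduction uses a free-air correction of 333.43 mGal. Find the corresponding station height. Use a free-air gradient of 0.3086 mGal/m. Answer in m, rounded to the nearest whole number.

1080

h = 333.43 / 0.3086 = 1080.46 m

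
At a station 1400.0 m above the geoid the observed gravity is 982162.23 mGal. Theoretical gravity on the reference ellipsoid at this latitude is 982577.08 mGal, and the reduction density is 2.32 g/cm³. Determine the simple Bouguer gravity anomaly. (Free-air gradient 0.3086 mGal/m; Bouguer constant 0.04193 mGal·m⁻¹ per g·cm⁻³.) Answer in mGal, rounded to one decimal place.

-119.0

Free-air correction = 0.3086 × 1400.0 = 432.04 mGal
Free-air anomaly = 982162.23 − 982577.08 + (432.04) = 17.19 mGal
Bouguer slab correction = 0.04193 × 2.32 × 1400.0 = 136.19 mGal
Simple Bouguer anomaly = 17.19 − (136.19) = -119.00 mGal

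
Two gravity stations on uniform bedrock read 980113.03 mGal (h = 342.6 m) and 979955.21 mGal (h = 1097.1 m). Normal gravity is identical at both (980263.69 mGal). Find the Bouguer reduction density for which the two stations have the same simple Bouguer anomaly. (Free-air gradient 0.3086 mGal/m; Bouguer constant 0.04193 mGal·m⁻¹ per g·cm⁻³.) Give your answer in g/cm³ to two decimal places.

Δg_obs = 979955.21 − 980113.03 = -157.82 mGal over Δh = 1097.1 − 342.6 = 754.5 m
Equal Bouguer anomalies ⇒ Δg_obs + (0.3086 − 0.04193ρ)·Δh = 0
0.3086 − 0.04193ρ = −Δg_obs/Δh = 0.20917
ρ = (0.3086 − 0.20917) / 0.04193 = 2.37 g/cm³

2.37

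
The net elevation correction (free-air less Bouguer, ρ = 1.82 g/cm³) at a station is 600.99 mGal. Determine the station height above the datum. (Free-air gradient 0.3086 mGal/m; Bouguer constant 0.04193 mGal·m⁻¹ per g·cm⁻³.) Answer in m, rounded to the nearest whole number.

Combined gradient = 0.3086 − 0.04193 × 1.82 = 0.2322874 mGal/m
h = 600.99 / 0.2322874 = 2587.27 m

2587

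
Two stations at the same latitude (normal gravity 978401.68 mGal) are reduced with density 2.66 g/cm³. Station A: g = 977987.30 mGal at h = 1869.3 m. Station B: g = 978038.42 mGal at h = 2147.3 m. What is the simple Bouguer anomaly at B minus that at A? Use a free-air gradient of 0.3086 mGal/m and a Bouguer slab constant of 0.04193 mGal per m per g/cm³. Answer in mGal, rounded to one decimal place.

105.9

Δg_SB(A) = 977987.30 − 978401.68 + 0.3086×1869.3 − 0.04193×2.66×1869.3 = -46.00 mGal
Δg_SB(B) = 978038.42 − 978401.68 + 0.3086×2147.3 − 0.04193×2.66×2147.3 = 59.90 mGal
Difference = 59.90 − (-46.00) = 105.90 mGal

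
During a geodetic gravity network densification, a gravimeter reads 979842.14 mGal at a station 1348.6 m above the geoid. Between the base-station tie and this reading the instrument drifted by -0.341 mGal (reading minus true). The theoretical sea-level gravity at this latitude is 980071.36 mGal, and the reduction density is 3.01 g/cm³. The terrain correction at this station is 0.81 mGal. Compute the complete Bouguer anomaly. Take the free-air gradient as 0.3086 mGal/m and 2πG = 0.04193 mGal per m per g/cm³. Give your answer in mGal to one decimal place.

Drift-corrected reading = 979842.14 − (-0.341) = 979842.481 mGal
Free-air correction = 0.3086 × 1348.6 = 416.18 mGal
Free-air anomaly = 979842.481 − 980071.36 + (416.18) = 187.301 mGal
Bouguer slab correction = 0.04193 × 3.01 × 1348.6 = 170.21 mGal
Simple Bouguer anomaly = 187.301 − (170.21) = 17.091 mGal
Complete Bouguer anomaly = 17.091 + 0.81 = 17.901 mGal

17.9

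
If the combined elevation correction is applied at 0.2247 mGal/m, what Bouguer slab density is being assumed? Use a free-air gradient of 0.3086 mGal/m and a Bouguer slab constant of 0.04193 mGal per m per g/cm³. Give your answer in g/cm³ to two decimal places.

2.00

0.2247 = 0.3086 − 0.04193 × ρ
ρ = (0.3086 − 0.2247) / 0.04193 = 2.00 g/cm³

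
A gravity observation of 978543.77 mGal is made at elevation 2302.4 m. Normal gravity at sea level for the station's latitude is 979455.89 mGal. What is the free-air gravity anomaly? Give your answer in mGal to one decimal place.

Free-air correction = 0.3086 × 2302.4 = 710.52 mGal
Free-air anomaly = 978543.77 − 979455.89 + (710.52) = -201.60 mGal

-201.6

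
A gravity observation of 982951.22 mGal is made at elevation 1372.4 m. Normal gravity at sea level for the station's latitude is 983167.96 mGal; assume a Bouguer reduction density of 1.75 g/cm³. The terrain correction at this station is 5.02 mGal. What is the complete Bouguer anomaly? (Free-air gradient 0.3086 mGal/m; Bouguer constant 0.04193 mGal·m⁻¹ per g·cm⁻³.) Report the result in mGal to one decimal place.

111.1

Free-air correction = 0.3086 × 1372.4 = 423.52 mGal
Free-air anomaly = 982951.22 − 983167.96 + (423.52) = 206.78 mGal
Bouguer slab correction = 0.04193 × 1.75 × 1372.4 = 100.70 mGal
Simple Bouguer anomaly = 206.78 − (100.70) = 106.08 mGal
Complete Bouguer anomaly = 106.08 + 5.02 = 111.10 mGal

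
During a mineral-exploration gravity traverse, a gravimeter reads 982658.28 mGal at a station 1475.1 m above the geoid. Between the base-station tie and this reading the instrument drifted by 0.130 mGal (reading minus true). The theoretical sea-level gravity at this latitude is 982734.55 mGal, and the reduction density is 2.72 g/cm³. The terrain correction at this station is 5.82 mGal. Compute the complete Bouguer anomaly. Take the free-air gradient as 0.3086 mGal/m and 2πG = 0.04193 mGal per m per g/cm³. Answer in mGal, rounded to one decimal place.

216.4

Drift-corrected reading = 982658.28 − (0.130) = 982658.150 mGal
Free-air correction = 0.3086 × 1475.1 = 455.22 mGal
Free-air anomaly = 982658.150 − 982734.55 + (455.22) = 378.820 mGal
Bouguer slab correction = 0.04193 × 2.72 × 1475.1 = 168.23 mGal
Simple Bouguer anomaly = 378.820 − (168.23) = 210.590 mGal
Complete Bouguer anomaly = 210.590 + 5.82 = 216.410 mGal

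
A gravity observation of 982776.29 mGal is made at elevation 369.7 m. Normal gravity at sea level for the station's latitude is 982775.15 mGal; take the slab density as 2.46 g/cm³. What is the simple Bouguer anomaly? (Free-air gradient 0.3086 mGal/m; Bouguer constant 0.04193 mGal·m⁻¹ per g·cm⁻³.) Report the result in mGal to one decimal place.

77.1

Free-air correction = 0.3086 × 369.7 = 114.09 mGal
Free-air anomaly = 982776.29 − 982775.15 + (114.09) = 115.23 mGal
Bouguer slab correction = 0.04193 × 2.46 × 369.7 = 38.13 mGal
Simple Bouguer anomaly = 115.23 − (38.13) = 77.10 mGal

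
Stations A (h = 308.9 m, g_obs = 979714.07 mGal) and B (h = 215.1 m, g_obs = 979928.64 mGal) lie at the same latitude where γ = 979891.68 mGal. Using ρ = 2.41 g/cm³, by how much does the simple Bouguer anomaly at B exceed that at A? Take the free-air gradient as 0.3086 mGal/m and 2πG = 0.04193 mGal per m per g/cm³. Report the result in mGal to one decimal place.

Δg_SB(A) = 979714.07 − 979891.68 + 0.3086×308.9 − 0.04193×2.41×308.9 = -113.50 mGal
Δg_SB(B) = 979928.64 − 979891.68 + 0.3086×215.1 − 0.04193×2.41×215.1 = 81.60 mGal
Difference = 81.60 − (-113.50) = 195.10 mGal

195.1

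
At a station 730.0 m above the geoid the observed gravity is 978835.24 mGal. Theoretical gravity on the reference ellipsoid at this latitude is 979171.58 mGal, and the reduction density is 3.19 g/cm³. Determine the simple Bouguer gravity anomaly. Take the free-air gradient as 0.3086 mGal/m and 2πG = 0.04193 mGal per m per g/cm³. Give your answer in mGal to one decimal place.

-208.7

Free-air correction = 0.3086 × 730.0 = 225.28 mGal
Free-air anomaly = 978835.24 − 979171.58 + (225.28) = -111.06 mGal
Bouguer slab correction = 0.04193 × 3.19 × 730.0 = 97.64 mGal
Simple Bouguer anomaly = -111.06 − (97.64) = -208.70 mGal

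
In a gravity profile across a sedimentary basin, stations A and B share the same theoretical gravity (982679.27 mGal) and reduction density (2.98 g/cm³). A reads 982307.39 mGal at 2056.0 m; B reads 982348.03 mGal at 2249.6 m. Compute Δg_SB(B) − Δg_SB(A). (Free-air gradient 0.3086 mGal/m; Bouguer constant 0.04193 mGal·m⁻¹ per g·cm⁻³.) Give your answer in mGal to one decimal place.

76.2

Δg_SB(A) = 982307.39 − 982679.27 + 0.3086×2056.0 − 0.04193×2.98×2056.0 = 5.70 mGal
Δg_SB(B) = 982348.03 − 982679.27 + 0.3086×2249.6 − 0.04193×2.98×2249.6 = 81.90 mGal
Difference = 81.90 − (5.70) = 76.20 mGal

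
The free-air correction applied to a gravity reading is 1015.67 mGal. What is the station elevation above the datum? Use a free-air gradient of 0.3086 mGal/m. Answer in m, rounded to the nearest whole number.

h = 1015.67 / 0.3086 = 3291.22 m

3291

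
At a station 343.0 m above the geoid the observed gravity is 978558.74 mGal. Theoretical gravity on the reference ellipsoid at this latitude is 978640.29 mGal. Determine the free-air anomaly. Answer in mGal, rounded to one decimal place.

24.3

Free-air correction = 0.3086 × 343.0 = 105.85 mGal
Free-air anomaly = 978558.74 − 978640.29 + (105.85) = 24.30 mGal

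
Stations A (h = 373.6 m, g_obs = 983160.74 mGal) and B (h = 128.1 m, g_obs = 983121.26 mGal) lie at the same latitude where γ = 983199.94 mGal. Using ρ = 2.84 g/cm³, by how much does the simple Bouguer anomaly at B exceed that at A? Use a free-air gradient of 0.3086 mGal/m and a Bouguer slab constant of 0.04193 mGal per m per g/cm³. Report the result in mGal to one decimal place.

Δg_SB(A) = 983160.74 − 983199.94 + 0.3086×373.6 − 0.04193×2.84×373.6 = 31.60 mGal
Δg_SB(B) = 983121.26 − 983199.94 + 0.3086×128.1 − 0.04193×2.84×128.1 = -54.40 mGal
Difference = -54.40 − (31.60) = -86.00 mGal

-86.0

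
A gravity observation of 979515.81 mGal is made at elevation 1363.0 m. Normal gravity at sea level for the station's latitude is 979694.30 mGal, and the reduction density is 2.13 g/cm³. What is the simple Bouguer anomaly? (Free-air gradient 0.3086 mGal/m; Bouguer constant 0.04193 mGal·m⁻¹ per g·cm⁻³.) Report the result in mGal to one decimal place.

120.4

Free-air correction = 0.3086 × 1363.0 = 420.62 mGal
Free-air anomaly = 979515.81 − 979694.30 + (420.62) = 242.13 mGal
Bouguer slab correction = 0.04193 × 2.13 × 1363.0 = 121.73 mGal
Simple Bouguer anomaly = 242.13 − (121.73) = 120.40 mGal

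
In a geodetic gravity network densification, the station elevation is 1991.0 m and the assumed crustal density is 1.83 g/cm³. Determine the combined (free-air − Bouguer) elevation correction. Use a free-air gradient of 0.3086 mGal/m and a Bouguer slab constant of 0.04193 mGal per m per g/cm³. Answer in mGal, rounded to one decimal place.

Combined gradient = 0.3086 − 0.04193 × 1.83 = 0.2318681 mGal/m
Combined elevation correction = 0.2318681 × 1991.0 = 461.6 mGal

461.6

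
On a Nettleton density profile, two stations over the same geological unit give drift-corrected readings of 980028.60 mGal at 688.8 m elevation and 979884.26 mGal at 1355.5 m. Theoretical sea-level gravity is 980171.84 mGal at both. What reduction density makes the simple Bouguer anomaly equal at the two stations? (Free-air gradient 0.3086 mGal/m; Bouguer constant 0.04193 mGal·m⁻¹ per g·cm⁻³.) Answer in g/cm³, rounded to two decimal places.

2.20

Δg_obs = 979884.26 − 980028.60 = -144.34 mGal over Δh = 1355.5 − 688.8 = 666.7 m
Equal Bouguer anomalies ⇒ Δg_obs + (0.3086 − 0.04193ρ)·Δh = 0
0.3086 − 0.04193ρ = −Δg_obs/Δh = 0.21650
ρ = (0.3086 − 0.21650) / 0.04193 = 2.20 g/cm³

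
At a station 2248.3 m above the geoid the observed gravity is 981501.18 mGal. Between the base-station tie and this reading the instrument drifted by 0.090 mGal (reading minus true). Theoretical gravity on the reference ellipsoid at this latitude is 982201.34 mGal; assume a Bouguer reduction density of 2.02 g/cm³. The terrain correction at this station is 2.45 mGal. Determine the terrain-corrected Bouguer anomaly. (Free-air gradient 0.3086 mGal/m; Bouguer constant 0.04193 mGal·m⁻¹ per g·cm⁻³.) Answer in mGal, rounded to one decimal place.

-194.4

Drift-corrected reading = 981501.18 − (0.090) = 981501.090 mGal
Free-air correction = 0.3086 × 2248.3 = 693.83 mGal
Free-air anomaly = 981501.090 − 982201.34 + (693.83) = -6.420 mGal
Bouguer slab correction = 0.04193 × 2.02 × 2248.3 = 190.43 mGal
Simple Bouguer anomaly = -6.420 − (190.43) = -196.850 mGal
Complete Bouguer anomaly = -196.850 + 2.45 = -194.400 mGal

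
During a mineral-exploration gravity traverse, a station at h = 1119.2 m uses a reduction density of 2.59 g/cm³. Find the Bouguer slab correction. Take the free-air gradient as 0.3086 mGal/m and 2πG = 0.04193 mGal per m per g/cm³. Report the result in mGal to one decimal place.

121.5

Bouguer slab correction = 0.04193 × 2.59 × 1119.2 = 121.5 mGal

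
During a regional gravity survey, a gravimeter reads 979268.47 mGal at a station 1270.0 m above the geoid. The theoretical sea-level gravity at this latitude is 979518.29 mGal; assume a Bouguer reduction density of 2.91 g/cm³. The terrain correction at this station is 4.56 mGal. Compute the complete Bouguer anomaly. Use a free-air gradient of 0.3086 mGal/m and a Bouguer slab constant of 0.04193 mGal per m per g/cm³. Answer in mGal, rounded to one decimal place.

Free-air correction = 0.3086 × 1270.0 = 391.92 mGal
Free-air anomaly = 979268.47 − 979518.29 + (391.92) = 142.10 mGal
Bouguer slab correction = 0.04193 × 2.91 × 1270.0 = 154.96 mGal
Simple Bouguer anomaly = 142.10 − (154.96) = -12.86 mGal
Complete Bouguer anomaly = -12.86 + 4.56 = -8.30 mGal

-8.3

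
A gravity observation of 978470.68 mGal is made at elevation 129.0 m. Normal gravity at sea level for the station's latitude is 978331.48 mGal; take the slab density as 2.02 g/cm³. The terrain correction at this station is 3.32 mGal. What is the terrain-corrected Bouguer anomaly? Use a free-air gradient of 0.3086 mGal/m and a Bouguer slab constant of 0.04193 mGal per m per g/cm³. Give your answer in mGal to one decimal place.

Free-air correction = 0.3086 × 129.0 = 39.81 mGal
Free-air anomaly = 978470.68 − 978331.48 + (39.81) = 179.01 mGal
Bouguer slab correction = 0.04193 × 2.02 × 129.0 = 10.93 mGal
Simple Bouguer anomaly = 179.01 − (10.93) = 168.08 mGal
Complete Bouguer anomaly = 168.08 + 3.32 = 171.40 mGal

171.4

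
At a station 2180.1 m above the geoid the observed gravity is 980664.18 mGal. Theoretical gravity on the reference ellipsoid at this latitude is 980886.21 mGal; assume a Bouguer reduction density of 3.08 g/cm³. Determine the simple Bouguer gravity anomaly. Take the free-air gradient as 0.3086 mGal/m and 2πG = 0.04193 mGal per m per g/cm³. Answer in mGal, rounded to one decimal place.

169.2

Free-air correction = 0.3086 × 2180.1 = 672.78 mGal
Free-air anomaly = 980664.18 − 980886.21 + (672.78) = 450.75 mGal
Bouguer slab correction = 0.04193 × 3.08 × 2180.1 = 281.55 mGal
Simple Bouguer anomaly = 450.75 − (281.55) = 169.20 mGal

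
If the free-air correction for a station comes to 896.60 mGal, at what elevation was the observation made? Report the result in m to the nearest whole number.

2905

h = 896.60 / 0.3086 = 2905.38 m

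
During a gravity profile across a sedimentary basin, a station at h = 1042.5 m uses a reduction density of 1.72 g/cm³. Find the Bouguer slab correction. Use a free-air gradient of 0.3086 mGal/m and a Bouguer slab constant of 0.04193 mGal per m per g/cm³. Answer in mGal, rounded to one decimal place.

Bouguer slab correction = 0.04193 × 1.72 × 1042.5 = 75.2 mGal

75.2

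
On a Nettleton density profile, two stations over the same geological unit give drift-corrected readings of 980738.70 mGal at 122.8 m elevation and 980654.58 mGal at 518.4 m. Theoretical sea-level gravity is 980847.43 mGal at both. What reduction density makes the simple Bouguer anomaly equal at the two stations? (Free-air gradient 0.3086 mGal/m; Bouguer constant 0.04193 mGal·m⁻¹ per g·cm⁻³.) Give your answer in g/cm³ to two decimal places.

2.29

Δg_obs = 980654.58 − 980738.70 = -84.12 mGal over Δh = 518.4 − 122.8 = 395.6 m
Equal Bouguer anomalies ⇒ Δg_obs + (0.3086 − 0.04193ρ)·Δh = 0
0.3086 − 0.04193ρ = −Δg_obs/Δh = 0.21264
ρ = (0.3086 − 0.21264) / 0.04193 = 2.29 g/cm³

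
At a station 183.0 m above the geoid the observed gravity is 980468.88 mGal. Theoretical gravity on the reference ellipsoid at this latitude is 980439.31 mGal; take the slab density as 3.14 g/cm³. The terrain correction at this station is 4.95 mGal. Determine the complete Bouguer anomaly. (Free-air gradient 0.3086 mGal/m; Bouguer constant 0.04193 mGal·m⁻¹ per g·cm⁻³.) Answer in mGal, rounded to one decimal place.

Free-air correction = 0.3086 × 183.0 = 56.47 mGal
Free-air anomaly = 980468.88 − 980439.31 + (56.47) = 86.04 mGal
Bouguer slab correction = 0.04193 × 3.14 × 183.0 = 24.09 mGal
Simple Bouguer anomaly = 86.04 − (24.09) = 61.95 mGal
Complete Bouguer anomaly = 61.95 + 4.95 = 66.90 mGal

66.9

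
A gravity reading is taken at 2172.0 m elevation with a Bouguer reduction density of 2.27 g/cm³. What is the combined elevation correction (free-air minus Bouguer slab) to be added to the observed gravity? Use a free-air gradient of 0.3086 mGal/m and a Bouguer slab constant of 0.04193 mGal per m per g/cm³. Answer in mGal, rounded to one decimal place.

463.5

Combined gradient = 0.3086 − 0.04193 × 2.27 = 0.2134189 mGal/m
Combined elevation correction = 0.2134189 × 2172.0 = 463.5 mGal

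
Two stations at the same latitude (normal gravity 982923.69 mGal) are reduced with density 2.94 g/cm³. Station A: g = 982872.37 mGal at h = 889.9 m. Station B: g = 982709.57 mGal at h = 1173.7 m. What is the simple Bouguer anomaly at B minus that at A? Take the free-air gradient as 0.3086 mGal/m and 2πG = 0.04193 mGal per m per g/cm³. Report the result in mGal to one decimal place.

-110.2

Δg_SB(A) = 982872.37 − 982923.69 + 0.3086×889.9 − 0.04193×2.94×889.9 = 113.60 mGal
Δg_SB(B) = 982709.57 − 982923.69 + 0.3086×1173.7 − 0.04193×2.94×1173.7 = 3.40 mGal
Difference = 3.40 − (113.60) = -110.20 mGal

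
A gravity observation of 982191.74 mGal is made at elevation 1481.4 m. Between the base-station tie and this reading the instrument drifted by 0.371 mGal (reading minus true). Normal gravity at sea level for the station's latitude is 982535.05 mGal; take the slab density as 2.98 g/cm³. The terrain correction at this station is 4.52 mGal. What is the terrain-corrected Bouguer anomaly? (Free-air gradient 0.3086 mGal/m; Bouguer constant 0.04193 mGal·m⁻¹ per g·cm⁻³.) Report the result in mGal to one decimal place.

Drift-corrected reading = 982191.74 − (0.371) = 982191.369 mGal
Free-air correction = 0.3086 × 1481.4 = 457.16 mGal
Free-air anomaly = 982191.369 − 982535.05 + (457.16) = 113.479 mGal
Bouguer slab correction = 0.04193 × 2.98 × 1481.4 = 185.10 mGal
Simple Bouguer anomaly = 113.479 − (185.10) = -71.621 mGal
Complete Bouguer anomaly = -71.621 + 4.52 = -67.101 mGal

-67.1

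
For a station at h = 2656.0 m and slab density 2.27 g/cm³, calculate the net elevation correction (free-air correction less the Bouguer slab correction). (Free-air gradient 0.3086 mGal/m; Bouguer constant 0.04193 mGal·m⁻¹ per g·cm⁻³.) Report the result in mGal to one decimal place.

Combined gradient = 0.3086 − 0.04193 × 2.27 = 0.2134189 mGal/m
Combined elevation correction = 0.2134189 × 2656.0 = 566.8 mGal

566.8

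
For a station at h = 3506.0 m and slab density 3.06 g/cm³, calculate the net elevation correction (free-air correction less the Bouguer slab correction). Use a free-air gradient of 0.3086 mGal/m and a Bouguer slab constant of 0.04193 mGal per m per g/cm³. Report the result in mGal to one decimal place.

Combined gradient = 0.3086 − 0.04193 × 3.06 = 0.1802942 mGal/m
Combined elevation correction = 0.1802942 × 3506.0 = 632.1 mGal

632.1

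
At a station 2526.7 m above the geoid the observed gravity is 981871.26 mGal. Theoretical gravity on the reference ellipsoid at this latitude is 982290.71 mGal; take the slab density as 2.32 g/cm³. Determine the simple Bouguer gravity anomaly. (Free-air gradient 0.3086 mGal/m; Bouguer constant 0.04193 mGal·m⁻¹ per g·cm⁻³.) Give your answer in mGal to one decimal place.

Free-air correction = 0.3086 × 2526.7 = 779.74 mGal
Free-air anomaly = 981871.26 − 982290.71 + (779.74) = 360.29 mGal
Bouguer slab correction = 0.04193 × 2.32 × 2526.7 = 245.79 mGal
Simple Bouguer anomaly = 360.29 − (245.79) = 114.50 mGal

114.5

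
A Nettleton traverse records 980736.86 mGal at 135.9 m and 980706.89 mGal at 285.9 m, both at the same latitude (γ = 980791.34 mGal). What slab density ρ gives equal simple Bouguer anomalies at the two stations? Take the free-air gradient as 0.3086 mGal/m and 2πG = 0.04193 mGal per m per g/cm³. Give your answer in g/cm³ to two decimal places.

Δg_obs = 980706.89 − 980736.86 = -29.97 mGal over Δh = 285.9 − 135.9 = 150.0 m
Equal Bouguer anomalies ⇒ Δg_obs + (0.3086 − 0.04193ρ)·Δh = 0
0.3086 − 0.04193ρ = −Δg_obs/Δh = 0.19980
ρ = (0.3086 − 0.19980) / 0.04193 = 2.59 g/cm³

2.59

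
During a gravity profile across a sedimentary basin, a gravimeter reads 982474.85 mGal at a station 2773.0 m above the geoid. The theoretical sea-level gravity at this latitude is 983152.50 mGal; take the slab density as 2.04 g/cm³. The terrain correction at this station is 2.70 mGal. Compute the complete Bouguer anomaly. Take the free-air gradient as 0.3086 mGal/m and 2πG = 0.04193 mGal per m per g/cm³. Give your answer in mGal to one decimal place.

-56.4

Free-air correction = 0.3086 × 2773.0 = 855.75 mGal
Free-air anomaly = 982474.85 − 983152.50 + (855.75) = 178.10 mGal
Bouguer slab correction = 0.04193 × 2.04 × 2773.0 = 237.19 mGal
Simple Bouguer anomaly = 178.10 − (237.19) = -59.09 mGal
Complete Bouguer anomaly = -59.09 + 2.70 = -56.39 mGal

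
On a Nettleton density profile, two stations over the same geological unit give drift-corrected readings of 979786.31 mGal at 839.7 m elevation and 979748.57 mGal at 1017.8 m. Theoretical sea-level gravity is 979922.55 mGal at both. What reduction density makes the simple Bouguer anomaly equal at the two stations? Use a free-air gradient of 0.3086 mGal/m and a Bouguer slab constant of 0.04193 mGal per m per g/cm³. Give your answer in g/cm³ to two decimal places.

2.31

Δg_obs = 979748.57 − 979786.31 = -37.74 mGal over Δh = 1017.8 − 839.7 = 178.1 m
Equal Bouguer anomalies ⇒ Δg_obs + (0.3086 − 0.04193ρ)·Δh = 0
0.3086 − 0.04193ρ = −Δg_obs/Δh = 0.21190
ρ = (0.3086 − 0.21190) / 0.04193 = 2.31 g/cm³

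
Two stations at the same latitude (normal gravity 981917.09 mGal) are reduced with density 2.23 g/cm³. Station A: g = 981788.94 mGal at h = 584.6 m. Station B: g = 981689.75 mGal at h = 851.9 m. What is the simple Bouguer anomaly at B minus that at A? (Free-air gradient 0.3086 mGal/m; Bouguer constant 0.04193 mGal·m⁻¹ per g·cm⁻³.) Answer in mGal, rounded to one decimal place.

-41.7

Δg_SB(A) = 981788.94 − 981917.09 + 0.3086×584.6 − 0.04193×2.23×584.6 = -2.40 mGal
Δg_SB(B) = 981689.75 − 981917.09 + 0.3086×851.9 − 0.04193×2.23×851.9 = -44.10 mGal
Difference = -44.10 − (-2.40) = -41.70 mGal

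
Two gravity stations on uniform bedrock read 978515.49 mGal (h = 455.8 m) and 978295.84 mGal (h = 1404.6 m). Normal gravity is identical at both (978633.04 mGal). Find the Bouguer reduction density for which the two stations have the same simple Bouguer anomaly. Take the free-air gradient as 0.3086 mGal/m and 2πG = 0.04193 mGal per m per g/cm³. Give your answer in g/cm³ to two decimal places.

Δg_obs = 978295.84 − 978515.49 = -219.65 mGal over Δh = 1404.6 − 455.8 = 948.8 m
Equal Bouguer anomalies ⇒ Δg_obs + (0.3086 − 0.04193ρ)·Δh = 0
0.3086 − 0.04193ρ = −Δg_obs/Δh = 0.23150
ρ = (0.3086 − 0.23150) / 0.04193 = 1.84 g/cm³

1.84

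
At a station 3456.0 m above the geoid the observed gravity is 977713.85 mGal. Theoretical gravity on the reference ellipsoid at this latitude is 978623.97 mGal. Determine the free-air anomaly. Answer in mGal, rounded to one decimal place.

Free-air correction = 0.3086 × 3456.0 = 1066.52 mGal
Free-air anomaly = 977713.85 − 978623.97 + (1066.52) = 156.40 mGal

156.4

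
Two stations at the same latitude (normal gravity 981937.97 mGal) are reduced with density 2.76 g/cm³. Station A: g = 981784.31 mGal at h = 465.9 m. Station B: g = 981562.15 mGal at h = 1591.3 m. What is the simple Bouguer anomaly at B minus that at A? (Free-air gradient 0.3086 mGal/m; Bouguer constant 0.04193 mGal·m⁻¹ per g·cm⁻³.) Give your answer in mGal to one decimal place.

-5.1

Δg_SB(A) = 981784.31 − 981937.97 + 0.3086×465.9 − 0.04193×2.76×465.9 = -63.80 mGal
Δg_SB(B) = 981562.15 − 981937.97 + 0.3086×1591.3 − 0.04193×2.76×1591.3 = -68.90 mGal
Difference = -68.90 − (-63.80) = -5.10 mGal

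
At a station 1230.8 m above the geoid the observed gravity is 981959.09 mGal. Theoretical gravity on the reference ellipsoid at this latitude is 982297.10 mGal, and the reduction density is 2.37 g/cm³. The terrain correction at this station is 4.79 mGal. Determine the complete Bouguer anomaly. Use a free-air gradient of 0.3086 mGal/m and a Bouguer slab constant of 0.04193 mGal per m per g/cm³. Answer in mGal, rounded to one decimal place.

Free-air correction = 0.3086 × 1230.8 = 379.82 mGal
Free-air anomaly = 981959.09 − 982297.10 + (379.82) = 41.81 mGal
Bouguer slab correction = 0.04193 × 2.37 × 1230.8 = 122.31 mGal
Simple Bouguer anomaly = 41.81 − (122.31) = -80.50 mGal
Complete Bouguer anomaly = -80.50 + 4.79 = -75.71 mGal

-75.7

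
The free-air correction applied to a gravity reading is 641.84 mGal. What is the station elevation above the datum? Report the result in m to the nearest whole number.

2080

h = 641.84 / 0.3086 = 2079.84 m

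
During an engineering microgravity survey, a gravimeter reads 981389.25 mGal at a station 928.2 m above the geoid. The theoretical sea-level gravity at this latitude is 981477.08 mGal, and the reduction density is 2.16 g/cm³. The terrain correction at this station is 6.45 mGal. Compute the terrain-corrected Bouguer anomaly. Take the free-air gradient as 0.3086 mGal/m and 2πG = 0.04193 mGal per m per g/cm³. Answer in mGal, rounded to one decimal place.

121.0

Free-air correction = 0.3086 × 928.2 = 286.44 mGal
Free-air anomaly = 981389.25 − 981477.08 + (286.44) = 198.61 mGal
Bouguer slab correction = 0.04193 × 2.16 × 928.2 = 84.07 mGal
Simple Bouguer anomaly = 198.61 − (84.07) = 114.54 mGal
Complete Bouguer anomaly = 114.54 + 6.45 = 120.99 mGal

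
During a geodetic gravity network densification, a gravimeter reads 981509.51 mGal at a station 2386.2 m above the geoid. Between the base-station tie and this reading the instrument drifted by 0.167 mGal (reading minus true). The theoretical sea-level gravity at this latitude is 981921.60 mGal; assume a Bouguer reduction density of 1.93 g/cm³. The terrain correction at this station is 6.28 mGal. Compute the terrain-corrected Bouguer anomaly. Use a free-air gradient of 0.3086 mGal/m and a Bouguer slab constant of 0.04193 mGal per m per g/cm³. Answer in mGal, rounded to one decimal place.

Drift-corrected reading = 981509.51 − (0.167) = 981509.343 mGal
Free-air correction = 0.3086 × 2386.2 = 736.38 mGal
Free-air anomaly = 981509.343 − 981921.60 + (736.38) = 324.123 mGal
Bouguer slab correction = 0.04193 × 1.93 × 2386.2 = 193.10 mGal
Simple Bouguer anomaly = 324.123 − (193.10) = 131.023 mGal
Complete Bouguer anomaly = 131.023 + 6.28 = 137.303 mGal

137.3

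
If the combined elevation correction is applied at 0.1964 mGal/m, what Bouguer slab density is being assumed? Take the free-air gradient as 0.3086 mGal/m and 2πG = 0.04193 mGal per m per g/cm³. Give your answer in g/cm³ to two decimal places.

0.1964 = 0.3086 − 0.04193 × ρ
ρ = (0.3086 − 0.1964) / 0.04193 = 2.68 g/cm³

2.68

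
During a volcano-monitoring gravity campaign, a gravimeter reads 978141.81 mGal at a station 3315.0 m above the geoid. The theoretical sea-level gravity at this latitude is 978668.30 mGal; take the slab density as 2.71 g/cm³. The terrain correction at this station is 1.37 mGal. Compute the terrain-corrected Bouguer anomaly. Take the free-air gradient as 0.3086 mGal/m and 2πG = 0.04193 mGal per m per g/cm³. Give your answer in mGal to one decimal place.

Free-air correction = 0.3086 × 3315.0 = 1023.01 mGal
Free-air anomaly = 978141.81 − 978668.30 + (1023.01) = 496.52 mGal
Bouguer slab correction = 0.04193 × 2.71 × 3315.0 = 376.68 mGal
Simple Bouguer anomaly = 496.52 − (376.68) = 119.84 mGal
Complete Bouguer anomaly = 119.84 + 1.37 = 121.21 mGal

121.2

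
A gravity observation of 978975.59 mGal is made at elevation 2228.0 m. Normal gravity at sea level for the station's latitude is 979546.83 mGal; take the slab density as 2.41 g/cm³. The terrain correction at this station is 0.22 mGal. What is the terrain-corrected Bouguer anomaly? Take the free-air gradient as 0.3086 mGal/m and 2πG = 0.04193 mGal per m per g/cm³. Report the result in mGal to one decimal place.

-108.6

Free-air correction = 0.3086 × 2228.0 = 687.56 mGal
Free-air anomaly = 978975.59 − 979546.83 + (687.56) = 116.32 mGal
Bouguer slab correction = 0.04193 × 2.41 × 2228.0 = 225.14 mGal
Simple Bouguer anomaly = 116.32 − (225.14) = -108.82 mGal
Complete Bouguer anomaly = -108.82 + 0.22 = -108.60 mGal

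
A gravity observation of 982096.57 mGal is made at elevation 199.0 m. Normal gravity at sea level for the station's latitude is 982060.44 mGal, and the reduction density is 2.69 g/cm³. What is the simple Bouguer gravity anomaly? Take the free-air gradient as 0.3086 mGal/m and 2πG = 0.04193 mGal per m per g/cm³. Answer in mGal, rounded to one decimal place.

75.1

Free-air correction = 0.3086 × 199.0 = 61.41 mGal
Free-air anomaly = 982096.57 − 982060.44 + (61.41) = 97.54 mGal
Bouguer slab correction = 0.04193 × 2.69 × 199.0 = 22.45 mGal
Simple Bouguer anomaly = 97.54 − (22.45) = 75.09 mGal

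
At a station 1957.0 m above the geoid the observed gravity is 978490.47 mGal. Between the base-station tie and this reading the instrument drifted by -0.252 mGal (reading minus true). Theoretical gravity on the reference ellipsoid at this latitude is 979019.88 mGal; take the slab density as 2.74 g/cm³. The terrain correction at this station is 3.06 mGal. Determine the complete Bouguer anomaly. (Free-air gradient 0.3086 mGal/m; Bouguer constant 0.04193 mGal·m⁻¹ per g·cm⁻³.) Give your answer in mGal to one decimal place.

Drift-corrected reading = 978490.47 − (-0.252) = 978490.722 mGal
Free-air correction = 0.3086 × 1957.0 = 603.93 mGal
Free-air anomaly = 978490.722 − 979019.88 + (603.93) = 74.772 mGal
Bouguer slab correction = 0.04193 × 2.74 × 1957.0 = 224.84 mGal
Simple Bouguer anomaly = 74.772 − (224.84) = -150.068 mGal
Complete Bouguer anomaly = -150.068 + 3.06 = -147.008 mGal

-147.0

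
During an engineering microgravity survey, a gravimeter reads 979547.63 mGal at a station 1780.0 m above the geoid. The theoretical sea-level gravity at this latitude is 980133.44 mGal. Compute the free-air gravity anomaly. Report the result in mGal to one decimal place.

-36.5

Free-air correction = 0.3086 × 1780.0 = 549.31 mGal
Free-air anomaly = 979547.63 − 980133.44 + (549.31) = -36.50 mGal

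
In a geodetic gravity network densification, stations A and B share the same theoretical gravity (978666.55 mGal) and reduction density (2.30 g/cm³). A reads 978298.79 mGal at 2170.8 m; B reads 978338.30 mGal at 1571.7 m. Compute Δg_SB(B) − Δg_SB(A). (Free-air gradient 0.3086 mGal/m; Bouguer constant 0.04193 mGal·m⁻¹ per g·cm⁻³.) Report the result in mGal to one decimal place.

-87.6

Δg_SB(A) = 978298.79 − 978666.55 + 0.3086×2170.8 − 0.04193×2.30×2170.8 = 92.80 mGal
Δg_SB(B) = 978338.30 − 978666.55 + 0.3086×1571.7 − 0.04193×2.30×1571.7 = 5.20 mGal
Difference = 5.20 − (92.80) = -87.60 mGal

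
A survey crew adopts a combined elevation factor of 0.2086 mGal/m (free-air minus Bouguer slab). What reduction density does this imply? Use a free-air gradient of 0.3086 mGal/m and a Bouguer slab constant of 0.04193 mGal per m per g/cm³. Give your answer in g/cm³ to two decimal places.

0.2086 = 0.3086 − 0.04193 × ρ
ρ = (0.3086 − 0.2086) / 0.04193 = 2.38 g/cm³

2.38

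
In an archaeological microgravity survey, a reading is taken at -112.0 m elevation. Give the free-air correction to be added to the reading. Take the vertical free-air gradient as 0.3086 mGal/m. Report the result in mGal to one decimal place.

Free-air correction = 0.3086 × -112.0 = -34.6 mGal

-34.6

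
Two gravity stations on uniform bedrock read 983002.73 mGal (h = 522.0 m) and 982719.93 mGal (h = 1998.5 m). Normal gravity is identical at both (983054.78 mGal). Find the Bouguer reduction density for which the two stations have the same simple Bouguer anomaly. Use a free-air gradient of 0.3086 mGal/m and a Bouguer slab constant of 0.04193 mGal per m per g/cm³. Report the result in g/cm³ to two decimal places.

Δg_obs = 982719.93 − 983002.73 = -282.80 mGal over Δh = 1998.5 − 522.0 = 1476.5 m
Equal Bouguer anomalies ⇒ Δg_obs + (0.3086 − 0.04193ρ)·Δh = 0
0.3086 − 0.04193ρ = −Δg_obs/Δh = 0.19153
ρ = (0.3086 − 0.19153) / 0.04193 = 2.79 g/cm³

2.79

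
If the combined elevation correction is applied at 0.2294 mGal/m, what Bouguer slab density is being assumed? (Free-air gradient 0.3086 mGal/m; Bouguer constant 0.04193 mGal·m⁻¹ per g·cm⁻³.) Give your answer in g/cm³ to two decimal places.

0.2294 = 0.3086 − 0.04193 × ρ
ρ = (0.3086 − 0.2294) / 0.04193 = 1.89 g/cm³

1.89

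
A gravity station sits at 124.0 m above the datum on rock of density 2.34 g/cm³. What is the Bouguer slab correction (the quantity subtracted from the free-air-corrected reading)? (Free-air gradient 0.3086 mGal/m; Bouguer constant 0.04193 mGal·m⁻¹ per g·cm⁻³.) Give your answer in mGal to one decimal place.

12.2

Bouguer slab correction = 0.04193 × 2.34 × 124.0 = 12.2 mGal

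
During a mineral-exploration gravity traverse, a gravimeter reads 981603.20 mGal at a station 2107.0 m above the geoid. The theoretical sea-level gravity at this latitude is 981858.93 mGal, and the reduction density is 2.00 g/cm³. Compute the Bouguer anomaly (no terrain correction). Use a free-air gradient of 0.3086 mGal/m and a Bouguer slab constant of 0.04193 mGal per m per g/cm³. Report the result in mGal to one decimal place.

Free-air correction = 0.3086 × 2107.0 = 650.22 mGal
Free-air anomaly = 981603.20 − 981858.93 + (650.22) = 394.49 mGal
Bouguer slab correction = 0.04193 × 2.00 × 2107.0 = 176.69 mGal
Simple Bouguer anomaly = 394.49 − (176.69) = 217.80 mGal

217.8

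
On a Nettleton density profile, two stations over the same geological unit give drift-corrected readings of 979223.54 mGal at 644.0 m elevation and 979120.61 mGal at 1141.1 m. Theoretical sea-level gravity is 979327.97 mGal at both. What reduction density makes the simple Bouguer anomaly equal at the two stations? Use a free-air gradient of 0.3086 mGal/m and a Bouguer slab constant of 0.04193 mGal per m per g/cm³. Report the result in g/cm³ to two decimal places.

Δg_obs = 979120.61 − 979223.54 = -102.93 mGal over Δh = 1141.1 − 644.0 = 497.1 m
Equal Bouguer anomalies ⇒ Δg_obs + (0.3086 − 0.04193ρ)·Δh = 0
0.3086 − 0.04193ρ = −Δg_obs/Δh = 0.20706
ρ = (0.3086 − 0.20706) / 0.04193 = 2.42 g/cm³

2.42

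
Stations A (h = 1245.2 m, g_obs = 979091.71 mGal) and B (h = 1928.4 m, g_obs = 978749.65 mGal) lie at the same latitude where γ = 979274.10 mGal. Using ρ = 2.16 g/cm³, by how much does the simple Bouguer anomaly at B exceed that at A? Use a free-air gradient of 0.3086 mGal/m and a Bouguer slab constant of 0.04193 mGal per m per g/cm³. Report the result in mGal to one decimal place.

Δg_SB(A) = 979091.71 − 979274.10 + 0.3086×1245.2 − 0.04193×2.16×1245.2 = 89.10 mGal
Δg_SB(B) = 978749.65 − 979274.10 + 0.3086×1928.4 − 0.04193×2.16×1928.4 = -104.00 mGal
Difference = -104.00 − (89.10) = -193.10 mGal

-193.1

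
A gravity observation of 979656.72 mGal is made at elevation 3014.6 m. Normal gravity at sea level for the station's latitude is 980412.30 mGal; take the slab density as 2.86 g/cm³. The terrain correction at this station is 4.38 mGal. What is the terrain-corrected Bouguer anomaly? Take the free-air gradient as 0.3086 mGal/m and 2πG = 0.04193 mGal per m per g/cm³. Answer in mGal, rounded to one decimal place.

Free-air correction = 0.3086 × 3014.6 = 930.31 mGal
Free-air anomaly = 979656.72 − 980412.30 + (930.31) = 174.73 mGal
Bouguer slab correction = 0.04193 × 2.86 × 3014.6 = 361.51 mGal
Simple Bouguer anomaly = 174.73 − (361.51) = -186.78 mGal
Complete Bouguer anomaly = -186.78 + 4.38 = -182.40 mGal

-182.4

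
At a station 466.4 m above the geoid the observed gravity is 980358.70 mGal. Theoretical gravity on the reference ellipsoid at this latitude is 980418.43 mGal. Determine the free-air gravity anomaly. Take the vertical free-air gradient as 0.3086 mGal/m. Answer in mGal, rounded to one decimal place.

84.2

Free-air correction = 0.3086 × 466.4 = 143.93 mGal
Free-air anomaly = 980358.70 − 980418.43 + (143.93) = 84.20 mGal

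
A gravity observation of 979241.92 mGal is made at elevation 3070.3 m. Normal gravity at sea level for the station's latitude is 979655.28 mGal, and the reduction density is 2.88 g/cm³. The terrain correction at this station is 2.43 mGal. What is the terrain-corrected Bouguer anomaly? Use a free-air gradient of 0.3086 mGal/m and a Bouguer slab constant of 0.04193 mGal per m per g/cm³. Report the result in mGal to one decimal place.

165.8

Free-air correction = 0.3086 × 3070.3 = 947.49 mGal
Free-air anomaly = 979241.92 − 979655.28 + (947.49) = 534.13 mGal
Bouguer slab correction = 0.04193 × 2.88 × 3070.3 = 370.76 mGal
Simple Bouguer anomaly = 534.13 − (370.76) = 163.37 mGal
Complete Bouguer anomaly = 163.37 + 2.43 = 165.80 mGal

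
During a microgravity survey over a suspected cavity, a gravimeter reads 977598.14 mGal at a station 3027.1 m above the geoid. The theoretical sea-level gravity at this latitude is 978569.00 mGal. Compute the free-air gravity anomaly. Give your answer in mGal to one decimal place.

-36.7

Free-air correction = 0.3086 × 3027.1 = 934.16 mGal
Free-air anomaly = 977598.14 − 978569.00 + (934.16) = -36.70 mGal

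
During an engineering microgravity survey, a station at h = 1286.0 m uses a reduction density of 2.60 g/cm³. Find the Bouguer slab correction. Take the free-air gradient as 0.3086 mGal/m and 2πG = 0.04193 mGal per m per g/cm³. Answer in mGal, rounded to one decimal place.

140.2

Bouguer slab correction = 0.04193 × 2.60 × 1286.0 = 140.2 mGal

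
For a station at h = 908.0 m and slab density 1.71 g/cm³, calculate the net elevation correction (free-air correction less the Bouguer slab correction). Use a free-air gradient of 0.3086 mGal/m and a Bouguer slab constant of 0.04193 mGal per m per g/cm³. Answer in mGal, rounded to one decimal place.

Combined gradient = 0.3086 − 0.04193 × 1.71 = 0.2368997 mGal/m
Combined elevation correction = 0.2368997 × 908.0 = 215.1 mGal

215.1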